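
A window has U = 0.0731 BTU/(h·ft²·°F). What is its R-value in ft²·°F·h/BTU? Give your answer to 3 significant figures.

R = 1/U = 1/0.0731 = 13.68

13.7 ft²·°F·h/BTU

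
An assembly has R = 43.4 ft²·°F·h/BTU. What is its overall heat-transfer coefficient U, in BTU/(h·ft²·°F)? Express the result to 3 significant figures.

U = 1/R = 1/43.4 = 0.02304

0.0230 BTU/(h·ft²·°F)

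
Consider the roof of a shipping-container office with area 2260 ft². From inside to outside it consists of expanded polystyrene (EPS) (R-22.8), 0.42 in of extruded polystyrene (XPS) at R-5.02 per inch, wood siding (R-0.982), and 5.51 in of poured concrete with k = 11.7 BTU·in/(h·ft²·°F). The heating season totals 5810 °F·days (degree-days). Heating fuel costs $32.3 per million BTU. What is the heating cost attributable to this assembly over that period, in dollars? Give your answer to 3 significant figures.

386 dollars

0.42 × 5.02 = 2.108
5.51/11.7 = 0.4709
R_total = 22.8 + 2.108 + 0.982 + 0.4709 = 26.36 ft²·°F·h/BTU
E = A × HDD × 24 / R = 2260 × 5810 × 24 / 26.36 = 11950000 BTU
Cost = 11950000/10⁶ × 32.3 = $386.1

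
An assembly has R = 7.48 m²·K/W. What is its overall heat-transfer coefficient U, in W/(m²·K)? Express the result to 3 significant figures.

0.134 W/(m²·K)

U = 1/R = 1/7.48 = 0.1337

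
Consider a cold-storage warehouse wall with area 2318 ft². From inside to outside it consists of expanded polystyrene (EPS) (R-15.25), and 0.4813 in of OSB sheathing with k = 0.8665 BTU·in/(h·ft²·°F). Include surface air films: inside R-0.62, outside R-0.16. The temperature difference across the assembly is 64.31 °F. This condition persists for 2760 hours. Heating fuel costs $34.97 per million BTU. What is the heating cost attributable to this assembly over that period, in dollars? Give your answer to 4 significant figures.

867.5 dollars

0.4813/0.8665 = 0.55545
R_total = 0.62 + 15.25 + 0.55545 + 0.16 = 16.585 ft²·°F·h/BTU
Q = 2318 × 64.31 / 16.585 = 8988 BTU/h
E = 8988 × 2760 = 24807000 BTU
Cost = 24807000/10⁶ × 34.97 = $867.5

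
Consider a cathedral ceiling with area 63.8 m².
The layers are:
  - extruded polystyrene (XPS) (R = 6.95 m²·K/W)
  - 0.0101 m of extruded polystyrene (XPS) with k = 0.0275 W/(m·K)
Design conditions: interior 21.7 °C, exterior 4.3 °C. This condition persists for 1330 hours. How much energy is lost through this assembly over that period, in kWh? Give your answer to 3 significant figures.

202 kWh

0.0101/0.0275 = 0.3673
R_total = 6.95 + 0.3673 = 7.317 m²·K/W
Q = 63.8 × (21.7 − 4.3) / 7.317 = 151.7 W
E = 151.7 W × 1330 h / 1000 = 201.8 kWh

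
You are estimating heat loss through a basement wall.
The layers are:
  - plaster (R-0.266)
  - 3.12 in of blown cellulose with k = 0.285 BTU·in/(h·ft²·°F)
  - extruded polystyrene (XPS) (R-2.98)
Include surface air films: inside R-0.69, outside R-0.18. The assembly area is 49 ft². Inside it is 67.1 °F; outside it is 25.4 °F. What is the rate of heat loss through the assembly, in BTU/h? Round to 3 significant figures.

136 BTU/h

3.12/0.285 = 10.95
R_total = 0.69 + 0.266 + 10.95 + 2.98 + 0.18 = 15.06 ft²·°F·h/BTU
Q = A·ΔT/R = 49 × (67.1 − 25.4) / 15.06 = 135.6 BTU/h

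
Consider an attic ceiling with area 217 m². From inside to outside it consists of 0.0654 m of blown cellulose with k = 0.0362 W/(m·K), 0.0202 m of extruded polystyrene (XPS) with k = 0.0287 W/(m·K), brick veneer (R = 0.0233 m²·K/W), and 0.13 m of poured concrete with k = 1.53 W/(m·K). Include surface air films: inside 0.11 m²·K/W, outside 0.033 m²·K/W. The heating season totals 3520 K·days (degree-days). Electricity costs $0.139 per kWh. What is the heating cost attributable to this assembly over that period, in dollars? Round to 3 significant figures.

923 dollars

0.0654/0.0362 = 1.807
0.0202/0.0287 = 0.7038
0.13/1.53 = 0.08497
R_total = 0.11 + 1.807 + 0.7038 + 0.0233 + 0.08497 + 0.033 = 2.762 m²·K/W
E = A × HDD × 24 / R / 1000 = 217 × 3520 × 24 / 2.762 / 1000 = 6638 kWh
Cost = 6638 × 0.139 = $922.7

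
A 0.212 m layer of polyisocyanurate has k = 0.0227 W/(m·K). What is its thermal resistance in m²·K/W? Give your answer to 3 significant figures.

R = L/k = 0.212/0.0227 = 9.339 m²·K/W

9.34 m²·K/W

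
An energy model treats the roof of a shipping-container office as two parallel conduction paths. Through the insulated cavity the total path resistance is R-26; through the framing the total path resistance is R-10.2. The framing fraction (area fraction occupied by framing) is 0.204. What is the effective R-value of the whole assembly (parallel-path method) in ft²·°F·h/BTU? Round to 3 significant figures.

19.8 ft²·°F·h/BTU

U_eff = 0.796/26 + 0.204/10.2 = 0.03062 + 0.02 = 0.05062
R_eff = 1/U_eff = 19.76 ft²·°F·h/BTU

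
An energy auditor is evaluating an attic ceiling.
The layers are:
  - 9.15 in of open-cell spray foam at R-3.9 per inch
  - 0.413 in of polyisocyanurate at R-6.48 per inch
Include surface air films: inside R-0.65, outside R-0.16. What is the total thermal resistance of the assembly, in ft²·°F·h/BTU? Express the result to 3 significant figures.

39.2 ft²·°F·h/BTU

9.15 × 3.9 = 35.69
0.413 × 6.48 = 2.676
R_total = 0.65 + 35.69 + 2.676 + 0.16 = 39.17 ft²·°F·h/BTU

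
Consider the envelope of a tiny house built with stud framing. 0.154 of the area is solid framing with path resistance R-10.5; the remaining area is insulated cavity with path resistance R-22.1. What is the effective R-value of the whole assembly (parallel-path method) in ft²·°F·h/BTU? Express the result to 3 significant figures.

18.9 ft²·°F·h/BTU

U_eff = 0.846/22.1 + 0.154/10.5 = 0.03828 + 0.01467 = 0.05295
R_eff = 1/U_eff = 18.89 ft²·°F·h/BTU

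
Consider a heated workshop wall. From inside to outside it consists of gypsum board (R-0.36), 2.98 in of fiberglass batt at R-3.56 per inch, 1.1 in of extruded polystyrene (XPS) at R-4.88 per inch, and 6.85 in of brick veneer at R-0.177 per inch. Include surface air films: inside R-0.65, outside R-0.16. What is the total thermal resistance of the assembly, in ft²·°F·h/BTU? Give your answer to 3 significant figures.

18.4 ft²·°F·h/BTU

2.98 × 3.56 = 10.61
1.1 × 4.88 = 5.368
6.85 × 0.177 = 1.212
R_total = 0.65 + 0.36 + 10.61 + 5.368 + 1.212 + 0.16 = 18.36 ft²·°F·h/BTU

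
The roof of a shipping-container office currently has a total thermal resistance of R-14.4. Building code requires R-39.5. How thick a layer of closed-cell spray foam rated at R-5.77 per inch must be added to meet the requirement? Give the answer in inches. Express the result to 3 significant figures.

ΔR = 39.5 − 14.4 = 25.1 ft²·°F·h/BTU
L = ΔR / (R/in) = 25.1/5.77 = 4.35 in

4.35 in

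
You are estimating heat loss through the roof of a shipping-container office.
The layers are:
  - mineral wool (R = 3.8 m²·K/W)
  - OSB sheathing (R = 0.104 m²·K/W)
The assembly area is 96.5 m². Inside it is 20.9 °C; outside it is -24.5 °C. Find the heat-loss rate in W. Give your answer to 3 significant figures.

1120 W

R_total = 3.8 + 0.104 = 3.904 m²·K/W
Q = A·ΔT/R = 96.5 × (20.9 − (-24.5)) / 3.904 = 1122 W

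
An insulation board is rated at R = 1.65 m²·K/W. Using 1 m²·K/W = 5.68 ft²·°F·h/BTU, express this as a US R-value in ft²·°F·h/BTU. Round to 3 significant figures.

9.37 ft²·°F·h/BTU

R_US = 1.65 × 5.68 = 9.372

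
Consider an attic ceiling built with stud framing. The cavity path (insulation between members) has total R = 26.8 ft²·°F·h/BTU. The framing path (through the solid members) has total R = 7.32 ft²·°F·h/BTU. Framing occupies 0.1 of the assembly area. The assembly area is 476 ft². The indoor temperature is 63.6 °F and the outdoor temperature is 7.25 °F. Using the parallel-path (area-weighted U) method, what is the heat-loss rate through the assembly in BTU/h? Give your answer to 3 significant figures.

1270 BTU/h

U_eff = 0.9/26.8 + 0.1/7.32 = 0.03358 + 0.01366 = 0.04724
R_eff = 1/U_eff = 21.17 ft²·°F·h/BTU
Q = 476 × (63.6 − 7.25) / 21.17 = 1267 BTU/h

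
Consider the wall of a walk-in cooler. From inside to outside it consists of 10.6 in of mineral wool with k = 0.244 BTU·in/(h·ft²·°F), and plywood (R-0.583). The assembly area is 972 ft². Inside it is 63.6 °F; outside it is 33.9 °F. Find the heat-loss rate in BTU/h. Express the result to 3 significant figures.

10.6/0.244 = 43.44
R_total = 43.44 + 0.583 = 44.03 ft²·°F·h/BTU
Q = A·ΔT/R = 972 × (63.6 − 33.9) / 44.03 = 655.7 BTU/h

656 BTU/h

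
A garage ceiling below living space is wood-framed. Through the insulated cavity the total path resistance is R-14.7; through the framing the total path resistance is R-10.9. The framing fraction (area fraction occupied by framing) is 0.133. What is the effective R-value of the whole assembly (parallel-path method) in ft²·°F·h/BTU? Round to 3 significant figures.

U_eff = 0.867/14.7 + 0.133/10.9 = 0.05898 + 0.0122 = 0.07118
R_eff = 1/U_eff = 14.05 ft²·°F·h/BTU

14.0 ft²·°F·h/BTU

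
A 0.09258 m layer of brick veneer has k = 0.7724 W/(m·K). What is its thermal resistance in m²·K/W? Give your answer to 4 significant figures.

R = L/k = 0.09258/0.7724 = 0.11986 m²·K/W

0.1199 m²·K/W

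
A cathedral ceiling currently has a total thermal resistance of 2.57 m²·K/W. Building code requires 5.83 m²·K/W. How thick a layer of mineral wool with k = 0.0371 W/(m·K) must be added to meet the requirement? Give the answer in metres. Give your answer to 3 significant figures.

ΔR = 5.83 − 2.57 = 3.26 m²·K/W
L = ΔR × k = 3.26 × 0.0371 = 0.1209 m

0.121 m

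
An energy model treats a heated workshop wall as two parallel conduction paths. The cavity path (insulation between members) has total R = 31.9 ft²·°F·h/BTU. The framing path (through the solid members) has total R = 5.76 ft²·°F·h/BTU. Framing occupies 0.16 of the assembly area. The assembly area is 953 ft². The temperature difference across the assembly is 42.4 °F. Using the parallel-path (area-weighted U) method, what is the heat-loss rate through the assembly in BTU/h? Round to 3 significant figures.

U_eff = 0.84/31.9 + 0.16/5.76 = 0.02633 + 0.02778 = 0.05411
R_eff = 1/U_eff = 18.48 ft²·°F·h/BTU
Q = 953 × 42.4 / 18.48 = 2186 BTU/h

2190 BTU/h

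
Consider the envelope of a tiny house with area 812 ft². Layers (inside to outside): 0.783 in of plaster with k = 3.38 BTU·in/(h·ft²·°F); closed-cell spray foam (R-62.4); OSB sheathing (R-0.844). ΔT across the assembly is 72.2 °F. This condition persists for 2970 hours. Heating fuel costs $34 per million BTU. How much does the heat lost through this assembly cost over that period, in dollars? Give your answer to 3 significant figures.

93.3 dollars

0.783/3.38 = 0.2317
R_total = 0.2317 + 62.4 + 0.844 = 63.48 ft²·°F·h/BTU
Q = 812 × 72.2 / 63.48 = 923.6 BTU/h
E = 923.6 × 2970 = 2743000 BTU
Cost = 2743000/10⁶ × 34 = $93.27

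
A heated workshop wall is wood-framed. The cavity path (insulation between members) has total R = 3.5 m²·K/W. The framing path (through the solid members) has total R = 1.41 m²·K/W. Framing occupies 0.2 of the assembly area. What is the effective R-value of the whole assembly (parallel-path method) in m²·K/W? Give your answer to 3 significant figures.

2.70 m²·K/W

U_eff = 0.8/3.5 + 0.2/1.41 = 0.2286 + 0.1418 = 0.3704
R_eff = 1/U_eff = 2.7 m²·K/W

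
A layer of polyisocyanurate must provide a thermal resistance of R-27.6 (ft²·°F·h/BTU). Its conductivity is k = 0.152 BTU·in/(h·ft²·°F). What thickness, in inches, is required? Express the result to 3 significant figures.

4.20 in

L = R × k = 27.6 × 0.152 = 4.195 in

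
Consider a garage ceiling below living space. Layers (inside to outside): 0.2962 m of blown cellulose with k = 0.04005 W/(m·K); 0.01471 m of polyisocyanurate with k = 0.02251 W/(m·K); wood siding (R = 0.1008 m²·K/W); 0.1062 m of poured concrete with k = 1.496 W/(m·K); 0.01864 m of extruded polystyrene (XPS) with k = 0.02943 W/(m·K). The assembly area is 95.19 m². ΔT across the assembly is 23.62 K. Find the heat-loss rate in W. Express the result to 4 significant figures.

0.2962/0.04005 = 7.3958
0.01471/0.02251 = 0.65349
0.1062/1.496 = 0.070989
0.01864/0.02943 = 0.63337
R_total = 7.3958 + 0.65349 + 0.1008 + 0.070989 + 0.63337 = 8.8544 m²·K/W
Q = A·ΔT/R = 95.19 × 23.62 / 8.8544 = 253.93 W

253.9 W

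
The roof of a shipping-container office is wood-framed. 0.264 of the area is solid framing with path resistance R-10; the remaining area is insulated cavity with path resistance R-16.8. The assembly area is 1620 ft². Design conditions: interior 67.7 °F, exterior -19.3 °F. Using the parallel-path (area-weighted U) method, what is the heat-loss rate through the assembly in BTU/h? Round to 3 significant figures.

U_eff = 0.736/16.8 + 0.264/10 = 0.04381 + 0.0264 = 0.07021
R_eff = 1/U_eff = 14.24 ft²·°F·h/BTU
Q = 1620 × (67.7 − (-19.3)) / 14.24 = 9895 BTU/h

9900 BTU/h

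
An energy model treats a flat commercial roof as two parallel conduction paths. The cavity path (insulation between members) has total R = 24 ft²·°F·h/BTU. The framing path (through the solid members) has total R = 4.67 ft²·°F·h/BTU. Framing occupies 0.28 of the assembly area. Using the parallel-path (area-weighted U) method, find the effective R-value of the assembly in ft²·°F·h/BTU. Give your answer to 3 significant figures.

11.1 ft²·°F·h/BTU

U_eff = 0.72/24 + 0.28/4.67 = 0.03 + 0.05996 = 0.08996
R_eff = 1/U_eff = 11.12 ft²·°F·h/BTU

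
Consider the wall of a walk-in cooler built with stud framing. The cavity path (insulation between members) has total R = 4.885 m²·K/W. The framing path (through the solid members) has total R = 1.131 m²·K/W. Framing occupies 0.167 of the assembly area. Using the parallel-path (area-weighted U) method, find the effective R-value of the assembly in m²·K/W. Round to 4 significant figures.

3.143 m²·K/W

U_eff = 0.833/4.885 + 0.167/1.131 = 0.17052 + 0.14766 = 0.31818
R_eff = 1/U_eff = 3.1429 m²·K/W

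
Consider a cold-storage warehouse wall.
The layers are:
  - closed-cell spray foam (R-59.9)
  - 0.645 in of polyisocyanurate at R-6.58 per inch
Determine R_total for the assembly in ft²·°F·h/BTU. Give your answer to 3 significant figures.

64.1 ft²·°F·h/BTU

0.645 × 6.58 = 4.244
R_total = 59.9 + 4.244 = 64.14 ft²·°F·h/BTU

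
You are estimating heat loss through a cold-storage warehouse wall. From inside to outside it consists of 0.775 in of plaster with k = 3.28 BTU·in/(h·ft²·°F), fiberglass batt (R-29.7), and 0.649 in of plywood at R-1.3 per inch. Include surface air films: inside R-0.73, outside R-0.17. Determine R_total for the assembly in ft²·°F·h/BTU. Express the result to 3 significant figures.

0.775/3.28 = 0.2363
0.649 × 1.3 = 0.8437
R_total = 0.73 + 0.2363 + 29.7 + 0.8437 + 0.17 = 31.68 ft²·°F·h/BTU

31.7 ft²·°F·h/BTU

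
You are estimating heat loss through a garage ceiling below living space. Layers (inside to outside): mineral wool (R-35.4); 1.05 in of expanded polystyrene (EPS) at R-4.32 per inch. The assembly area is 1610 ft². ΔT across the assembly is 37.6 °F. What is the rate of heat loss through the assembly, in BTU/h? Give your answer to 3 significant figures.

1.05 × 4.32 = 4.536
R_total = 35.4 + 4.536 = 39.94 ft²·°F·h/BTU
Q = A·ΔT/R = 1610 × 37.6 / 39.94 = 1516 BTU/h

1520 BTU/h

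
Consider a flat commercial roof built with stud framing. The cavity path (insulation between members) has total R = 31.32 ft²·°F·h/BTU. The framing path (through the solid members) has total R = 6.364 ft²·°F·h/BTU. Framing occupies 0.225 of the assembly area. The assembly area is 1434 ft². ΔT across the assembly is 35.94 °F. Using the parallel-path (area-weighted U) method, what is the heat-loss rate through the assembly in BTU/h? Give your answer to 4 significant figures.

3097 BTU/h

U_eff = 0.775/31.32 + 0.225/6.364 = 0.024745 + 0.035355 = 0.0601
R_eff = 1/U_eff = 16.639 ft²·°F·h/BTU
Q = 1434 × 35.94 / 16.639 = 3097.4 BTU/h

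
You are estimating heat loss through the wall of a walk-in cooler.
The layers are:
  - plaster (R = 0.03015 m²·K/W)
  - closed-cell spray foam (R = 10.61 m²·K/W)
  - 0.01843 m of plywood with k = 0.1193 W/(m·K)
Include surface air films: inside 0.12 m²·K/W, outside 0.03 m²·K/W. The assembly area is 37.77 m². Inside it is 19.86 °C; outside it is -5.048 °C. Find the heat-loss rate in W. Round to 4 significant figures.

85.96 W

0.01843/0.1193 = 0.15448
R_total = 0.12 + 0.03015 + 10.61 + 0.15448 + 0.03 = 10.945 m²·K/W
Q = A·ΔT/R = 37.77 × (19.86 − (-5.048)) / 10.945 = 85.958 W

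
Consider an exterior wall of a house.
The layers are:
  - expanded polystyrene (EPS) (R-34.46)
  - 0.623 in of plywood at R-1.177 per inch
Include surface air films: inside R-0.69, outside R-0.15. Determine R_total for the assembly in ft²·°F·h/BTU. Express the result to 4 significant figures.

36.03 ft²·°F·h/BTU

0.623 × 1.177 = 0.73327
R_total = 0.69 + 34.46 + 0.73327 + 0.15 = 36.033 ft²·°F·h/BTU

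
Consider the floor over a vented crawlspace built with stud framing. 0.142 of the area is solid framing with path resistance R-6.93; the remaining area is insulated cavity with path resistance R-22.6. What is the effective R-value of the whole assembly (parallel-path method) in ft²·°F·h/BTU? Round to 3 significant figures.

U_eff = 0.858/22.6 + 0.142/6.93 = 0.03796 + 0.02049 = 0.05846
R_eff = 1/U_eff = 17.11 ft²·°F·h/BTU

17.1 ft²·°F·h/BTU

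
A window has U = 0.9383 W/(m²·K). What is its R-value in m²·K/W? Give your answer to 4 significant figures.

R = 1/U = 1/0.9383 = 1.0658

1.066 m²·K/W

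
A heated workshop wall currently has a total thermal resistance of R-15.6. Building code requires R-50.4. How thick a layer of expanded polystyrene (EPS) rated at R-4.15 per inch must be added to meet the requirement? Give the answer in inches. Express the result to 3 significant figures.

8.39 in

ΔR = 50.4 − 15.6 = 34.8 ft²·°F·h/BTU
L = ΔR / (R/in) = 34.8/4.15 = 8.386 in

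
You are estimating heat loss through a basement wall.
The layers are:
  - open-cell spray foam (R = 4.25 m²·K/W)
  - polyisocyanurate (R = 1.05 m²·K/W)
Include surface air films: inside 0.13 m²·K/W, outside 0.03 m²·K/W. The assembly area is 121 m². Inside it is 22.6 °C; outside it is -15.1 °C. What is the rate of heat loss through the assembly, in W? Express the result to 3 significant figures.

R_total = 0.13 + 4.25 + 1.05 + 0.03 = 5.46 m²·K/W
Q = A·ΔT/R = 121 × (22.6 − (-15.1)) / 5.46 = 835.5 W

835 W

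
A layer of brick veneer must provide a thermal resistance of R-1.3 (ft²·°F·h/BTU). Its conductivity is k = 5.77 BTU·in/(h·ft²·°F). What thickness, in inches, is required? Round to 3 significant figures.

7.50 in

L = R × k = 1.3 × 5.77 = 7.501 in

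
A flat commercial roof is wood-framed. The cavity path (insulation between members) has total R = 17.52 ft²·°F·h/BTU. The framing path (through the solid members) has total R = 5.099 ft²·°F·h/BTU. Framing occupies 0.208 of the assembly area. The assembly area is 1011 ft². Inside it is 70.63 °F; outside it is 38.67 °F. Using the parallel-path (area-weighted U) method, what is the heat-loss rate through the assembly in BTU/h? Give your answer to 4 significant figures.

U_eff = 0.792/17.52 + 0.208/5.099 = 0.045205 + 0.040792 = 0.085998
R_eff = 1/U_eff = 11.628 ft²·°F·h/BTU
Q = 1011 × (70.63 − 38.67) / 11.628 = 2778.7 BTU/h

2779 BTU/h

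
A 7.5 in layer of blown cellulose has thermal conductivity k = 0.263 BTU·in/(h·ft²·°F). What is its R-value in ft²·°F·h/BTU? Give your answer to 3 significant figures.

R = L/k = 7.5/0.263 = 28.52 ft²·°F·h/BTU

28.5 ft²·°F·h/BTU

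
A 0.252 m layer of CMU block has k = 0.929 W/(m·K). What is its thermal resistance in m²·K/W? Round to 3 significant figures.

0.271 m²·K/W

R = L/k = 0.252/0.929 = 0.2713 m²·K/W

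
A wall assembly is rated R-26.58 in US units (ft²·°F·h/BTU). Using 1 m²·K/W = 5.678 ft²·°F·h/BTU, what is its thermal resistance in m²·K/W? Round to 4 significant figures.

4.681 m²·K/W

R_SI = 26.58/5.678 = 4.6812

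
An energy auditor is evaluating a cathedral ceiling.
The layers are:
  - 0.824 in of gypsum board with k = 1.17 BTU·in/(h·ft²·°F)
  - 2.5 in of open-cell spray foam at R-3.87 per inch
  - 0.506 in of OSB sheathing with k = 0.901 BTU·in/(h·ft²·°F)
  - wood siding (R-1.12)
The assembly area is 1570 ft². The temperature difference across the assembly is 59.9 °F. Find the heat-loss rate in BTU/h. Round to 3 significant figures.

7800 BTU/h

0.824/1.17 = 0.7043
2.5 × 3.87 = 9.675
0.506/0.901 = 0.5616
R_total = 0.7043 + 9.675 + 0.5616 + 1.12 = 12.06 ft²·°F·h/BTU
Q = A·ΔT/R = 1570 × 59.9 / 12.06 = 7797 BTU/h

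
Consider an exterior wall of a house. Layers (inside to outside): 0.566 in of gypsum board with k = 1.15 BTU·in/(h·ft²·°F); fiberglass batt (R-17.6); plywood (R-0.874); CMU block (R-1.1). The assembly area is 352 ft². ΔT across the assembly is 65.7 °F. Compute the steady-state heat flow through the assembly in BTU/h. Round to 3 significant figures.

0.566/1.15 = 0.4922
R_total = 0.4922 + 17.6 + 0.874 + 1.1 = 20.07 ft²·°F·h/BTU
Q = A·ΔT/R = 352 × 65.7 / 20.07 = 1153 BTU/h

1150 BTU/h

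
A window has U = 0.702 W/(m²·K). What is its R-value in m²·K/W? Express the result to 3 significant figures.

1.42 m²·K/W

R = 1/U = 1/0.702 = 1.425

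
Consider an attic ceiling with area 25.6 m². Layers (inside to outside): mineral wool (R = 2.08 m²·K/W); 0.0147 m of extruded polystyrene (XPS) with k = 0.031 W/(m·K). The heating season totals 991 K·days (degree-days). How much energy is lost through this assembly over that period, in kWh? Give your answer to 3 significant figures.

238 kWh

0.0147/0.031 = 0.4742
R_total = 2.08 + 0.4742 = 2.554 m²·K/W
E = A × HDD × 24 / R / 1000 = 25.6 × 991 × 24 / 2.554 / 1000 = 238.4 kWh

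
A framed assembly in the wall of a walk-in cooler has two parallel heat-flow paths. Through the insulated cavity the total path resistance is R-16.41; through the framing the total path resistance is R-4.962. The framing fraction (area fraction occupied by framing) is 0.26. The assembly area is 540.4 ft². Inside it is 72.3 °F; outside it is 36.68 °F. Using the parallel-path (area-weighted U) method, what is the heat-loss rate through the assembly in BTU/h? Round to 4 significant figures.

1877 BTU/h

U_eff = 0.74/16.41 + 0.26/4.962 = 0.045094 + 0.052398 = 0.097493
R_eff = 1/U_eff = 10.257 ft²·°F·h/BTU
Q = 540.4 × (72.3 − 36.68) / 10.257 = 1876.6 BTU/h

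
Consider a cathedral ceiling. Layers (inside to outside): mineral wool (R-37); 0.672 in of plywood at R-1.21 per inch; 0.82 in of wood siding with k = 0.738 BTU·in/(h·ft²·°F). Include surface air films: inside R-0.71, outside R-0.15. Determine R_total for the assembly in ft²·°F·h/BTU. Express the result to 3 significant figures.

39.8 ft²·°F·h/BTU

0.672 × 1.21 = 0.8131
0.82/0.738 = 1.111
R_total = 0.71 + 37 + 0.8131 + 1.111 + 0.15 = 39.78 ft²·°F·h/BTU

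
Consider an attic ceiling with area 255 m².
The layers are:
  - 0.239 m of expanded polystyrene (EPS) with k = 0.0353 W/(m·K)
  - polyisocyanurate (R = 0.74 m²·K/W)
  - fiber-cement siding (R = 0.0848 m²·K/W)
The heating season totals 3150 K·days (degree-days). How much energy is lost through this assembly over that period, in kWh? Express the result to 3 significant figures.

2540 kWh

0.239/0.0353 = 6.771
R_total = 6.771 + 0.74 + 0.0848 = 7.595 m²·K/W
E = A × HDD × 24 / R / 1000 = 255 × 3150 × 24 / 7.595 / 1000 = 2538 kWh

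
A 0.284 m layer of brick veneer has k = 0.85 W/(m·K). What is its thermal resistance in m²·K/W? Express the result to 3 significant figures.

R = L/k = 0.284/0.85 = 0.3341 m²·K/W

0.334 m²·K/W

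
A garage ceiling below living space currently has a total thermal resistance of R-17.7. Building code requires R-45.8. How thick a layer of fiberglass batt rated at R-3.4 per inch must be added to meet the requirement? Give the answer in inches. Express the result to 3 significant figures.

ΔR = 45.8 − 17.7 = 28.1 ft²·°F·h/BTU
L = ΔR / (R/in) = 28.1/3.4 = 8.265 in

8.26 in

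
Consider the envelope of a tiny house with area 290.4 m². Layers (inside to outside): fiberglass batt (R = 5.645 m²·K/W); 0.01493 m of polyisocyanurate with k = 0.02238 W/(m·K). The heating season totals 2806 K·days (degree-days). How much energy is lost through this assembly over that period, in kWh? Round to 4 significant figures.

0.01493/0.02238 = 0.66711
R_total = 5.645 + 0.66711 = 6.3121 m²·K/W
E = A × HDD × 24 / R / 1000 = 290.4 × 2806 × 24 / 6.3121 / 1000 = 3098.3 kWh

3098 kWh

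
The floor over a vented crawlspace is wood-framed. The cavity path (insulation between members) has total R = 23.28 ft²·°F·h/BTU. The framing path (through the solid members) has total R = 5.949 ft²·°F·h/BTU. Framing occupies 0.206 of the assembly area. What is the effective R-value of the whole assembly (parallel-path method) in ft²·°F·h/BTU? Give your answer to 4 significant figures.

14.55 ft²·°F·h/BTU

U_eff = 0.794/23.28 + 0.206/5.949 = 0.034107 + 0.034628 = 0.068734
R_eff = 1/U_eff = 14.549 ft²·°F·h/BTU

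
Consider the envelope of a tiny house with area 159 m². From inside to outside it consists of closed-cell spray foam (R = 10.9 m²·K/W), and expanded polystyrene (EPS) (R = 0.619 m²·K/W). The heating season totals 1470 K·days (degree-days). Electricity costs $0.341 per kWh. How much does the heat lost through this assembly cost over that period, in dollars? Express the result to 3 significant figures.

166 dollars

R_total = 10.9 + 0.619 = 11.52 m²·K/W
E = A × HDD × 24 / R / 1000 = 159 × 1470 × 24 / 11.52 / 1000 = 487 kWh
Cost = 487 × 0.341 = $166.1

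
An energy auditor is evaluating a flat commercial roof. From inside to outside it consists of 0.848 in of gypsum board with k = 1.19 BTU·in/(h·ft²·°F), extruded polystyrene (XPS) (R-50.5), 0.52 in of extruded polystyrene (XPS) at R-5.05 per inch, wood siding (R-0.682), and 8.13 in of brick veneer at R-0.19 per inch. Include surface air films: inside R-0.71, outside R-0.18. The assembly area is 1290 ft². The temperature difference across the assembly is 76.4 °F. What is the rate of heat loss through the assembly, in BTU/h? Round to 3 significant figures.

0.848/1.19 = 0.7126
0.52 × 5.05 = 2.626
8.13 × 0.19 = 1.545
R_total = 0.71 + 0.7126 + 50.5 + 2.626 + 0.682 + 1.545 + 0.18 = 56.96 ft²·°F·h/BTU
Q = A·ΔT/R = 1290 × 76.4 / 56.96 = 1730 BTU/h

1730 BTU/h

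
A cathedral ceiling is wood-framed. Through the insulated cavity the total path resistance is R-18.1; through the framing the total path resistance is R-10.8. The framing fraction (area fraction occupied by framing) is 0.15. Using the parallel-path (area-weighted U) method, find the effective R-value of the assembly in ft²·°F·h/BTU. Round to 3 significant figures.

16.4 ft²·°F·h/BTU

U_eff = 0.85/18.1 + 0.15/10.8 = 0.04696 + 0.01389 = 0.06085
R_eff = 1/U_eff = 16.43 ft²·°F·h/BTU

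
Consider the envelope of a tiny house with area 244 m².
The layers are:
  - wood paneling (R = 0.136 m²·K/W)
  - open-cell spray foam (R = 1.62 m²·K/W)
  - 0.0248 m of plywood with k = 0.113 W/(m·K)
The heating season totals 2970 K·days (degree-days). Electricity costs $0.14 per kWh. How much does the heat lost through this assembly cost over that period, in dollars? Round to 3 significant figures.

1230 dollars

0.0248/0.113 = 0.2195
R_total = 0.136 + 1.62 + 0.2195 = 1.975 m²·K/W
E = A × HDD × 24 / R / 1000 = 244 × 2970 × 24 / 1.975 / 1000 = 8804 kWh
Cost = 8804 × 0.14 = $1233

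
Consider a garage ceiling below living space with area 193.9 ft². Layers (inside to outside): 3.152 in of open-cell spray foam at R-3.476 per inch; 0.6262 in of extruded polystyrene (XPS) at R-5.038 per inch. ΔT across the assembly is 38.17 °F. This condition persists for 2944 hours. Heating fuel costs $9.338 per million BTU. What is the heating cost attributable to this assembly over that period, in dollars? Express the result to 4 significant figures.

14.42 dollars

3.152 × 3.476 = 10.956
0.6262 × 5.038 = 3.1548
R_total = 10.956 + 3.1548 = 14.111 ft²·°F·h/BTU
Q = 193.9 × 38.17 / 14.111 = 524.49 BTU/h
E = 524.49 × 2944 = 1544100 BTU
Cost = 1544100/10⁶ × 9.338 = $14.419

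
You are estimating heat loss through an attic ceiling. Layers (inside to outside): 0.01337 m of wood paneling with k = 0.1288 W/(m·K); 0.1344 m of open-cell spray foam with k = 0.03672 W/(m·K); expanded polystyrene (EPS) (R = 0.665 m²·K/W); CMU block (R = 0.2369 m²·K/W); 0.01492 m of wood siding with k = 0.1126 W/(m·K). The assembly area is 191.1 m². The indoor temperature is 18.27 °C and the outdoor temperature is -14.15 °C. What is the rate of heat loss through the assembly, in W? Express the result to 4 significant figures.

0.01337/0.1288 = 0.1038
0.1344/0.03672 = 3.6601
0.01492/0.1126 = 0.1325
R_total = 0.1038 + 3.6601 + 0.665 + 0.2369 + 0.1325 = 4.7983 m²·K/W
Q = A·ΔT/R = 191.1 × (18.27 − (-14.15)) / 4.7983 = 1291.2 W

1291 W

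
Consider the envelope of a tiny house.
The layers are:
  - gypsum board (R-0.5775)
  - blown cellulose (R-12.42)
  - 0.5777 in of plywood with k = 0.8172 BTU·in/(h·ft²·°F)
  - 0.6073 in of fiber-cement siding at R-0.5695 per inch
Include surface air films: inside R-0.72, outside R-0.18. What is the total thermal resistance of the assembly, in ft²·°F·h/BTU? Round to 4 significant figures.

0.5777/0.8172 = 0.70693
0.6073 × 0.5695 = 0.34586
R_total = 0.72 + 0.5775 + 12.42 + 0.70693 + 0.34586 + 0.18 = 14.95 ft²·°F·h/BTU

14.95 ft²·°F·h/BTU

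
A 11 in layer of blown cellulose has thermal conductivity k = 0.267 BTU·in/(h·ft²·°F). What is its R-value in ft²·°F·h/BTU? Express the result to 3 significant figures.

41.2 ft²·°F·h/BTU

R = L/k = 11/0.267 = 41.2 ft²·°F·h/BTU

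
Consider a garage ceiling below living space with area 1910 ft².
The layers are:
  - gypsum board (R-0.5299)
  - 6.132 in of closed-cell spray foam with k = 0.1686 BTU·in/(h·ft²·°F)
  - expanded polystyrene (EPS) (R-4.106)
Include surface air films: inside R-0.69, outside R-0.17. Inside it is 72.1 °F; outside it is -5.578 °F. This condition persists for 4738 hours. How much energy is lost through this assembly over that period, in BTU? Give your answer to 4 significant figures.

6.132/0.1686 = 36.37
R_total = 0.69 + 0.5299 + 36.37 + 4.106 + 0.17 = 41.866 ft²·°F·h/BTU
Q = 1910 × (72.1 − (-5.578)) / 41.866 = 3543.8 BTU/h
E = 3543.8 × 4738 = 16791000 BTU

16790000 BTU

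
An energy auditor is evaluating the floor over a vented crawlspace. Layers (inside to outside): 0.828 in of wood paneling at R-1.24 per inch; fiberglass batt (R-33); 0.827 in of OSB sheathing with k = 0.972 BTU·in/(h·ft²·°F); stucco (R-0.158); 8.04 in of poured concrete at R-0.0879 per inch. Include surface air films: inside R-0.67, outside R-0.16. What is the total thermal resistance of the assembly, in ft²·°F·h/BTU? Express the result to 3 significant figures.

36.6 ft²·°F·h/BTU

0.828 × 1.24 = 1.027
0.827/0.972 = 0.8508
8.04 × 0.0879 = 0.7067
R_total = 0.67 + 1.027 + 33 + 0.8508 + 0.158 + 0.7067 + 0.16 = 36.57 ft²·°F·h/BTU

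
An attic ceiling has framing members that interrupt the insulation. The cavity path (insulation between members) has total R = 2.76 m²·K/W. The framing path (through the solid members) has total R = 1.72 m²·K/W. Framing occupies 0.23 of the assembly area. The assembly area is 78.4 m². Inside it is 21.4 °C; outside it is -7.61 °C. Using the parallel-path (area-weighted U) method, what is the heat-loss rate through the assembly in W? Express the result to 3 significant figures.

939 W

U_eff = 0.77/2.76 + 0.23/1.72 = 0.279 + 0.1337 = 0.4127
R_eff = 1/U_eff = 2.423 m²·K/W
Q = 78.4 × (21.4 − (-7.61)) / 2.423 = 938.7 W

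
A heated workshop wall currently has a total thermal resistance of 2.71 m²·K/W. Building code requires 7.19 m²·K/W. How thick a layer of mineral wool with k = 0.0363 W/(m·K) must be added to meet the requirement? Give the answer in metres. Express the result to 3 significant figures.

ΔR = 7.19 − 2.71 = 4.48 m²·K/W
L = ΔR × k = 4.48 × 0.0363 = 0.1626 m

0.163 m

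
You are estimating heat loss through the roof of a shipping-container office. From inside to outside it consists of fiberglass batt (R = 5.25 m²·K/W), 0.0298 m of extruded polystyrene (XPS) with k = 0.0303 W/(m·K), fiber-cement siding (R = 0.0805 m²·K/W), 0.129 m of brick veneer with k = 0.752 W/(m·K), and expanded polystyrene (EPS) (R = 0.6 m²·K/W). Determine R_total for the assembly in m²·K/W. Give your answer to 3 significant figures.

7.09 m²·K/W

0.0298/0.0303 = 0.9835
0.129/0.752 = 0.1715
R_total = 5.25 + 0.9835 + 0.0805 + 0.1715 + 0.6 = 7.086 m²·K/W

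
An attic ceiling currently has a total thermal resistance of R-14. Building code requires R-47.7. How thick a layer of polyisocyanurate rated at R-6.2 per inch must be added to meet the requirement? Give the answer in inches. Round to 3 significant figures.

5.44 in

ΔR = 47.7 − 14 = 33.7 ft²·°F·h/BTU
L = ΔR / (R/in) = 33.7/6.2 = 5.435 in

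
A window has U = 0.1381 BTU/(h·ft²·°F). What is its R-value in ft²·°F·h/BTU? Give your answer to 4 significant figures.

7.241 ft²·°F·h/BTU

R = 1/U = 1/0.1381 = 7.2411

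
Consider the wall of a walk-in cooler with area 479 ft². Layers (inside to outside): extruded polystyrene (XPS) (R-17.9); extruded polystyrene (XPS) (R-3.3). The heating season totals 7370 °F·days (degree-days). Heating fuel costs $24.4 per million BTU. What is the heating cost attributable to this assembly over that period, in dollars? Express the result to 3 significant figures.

97.5 dollars

R_total = 17.9 + 3.3 = 21.2 ft²·°F·h/BTU
E = A × HDD × 24 / R = 479 × 7370 × 24 / 21.2 = 3996000 BTU
Cost = 3996000/10⁶ × 24.4 = $97.51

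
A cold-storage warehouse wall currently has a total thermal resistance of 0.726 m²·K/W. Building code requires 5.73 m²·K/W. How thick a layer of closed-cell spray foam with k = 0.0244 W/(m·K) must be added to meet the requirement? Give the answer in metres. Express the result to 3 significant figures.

ΔR = 5.73 − 0.726 = 5.004 m²·K/W
L = ΔR × k = 5.004 × 0.0244 = 0.1221 m

0.122 m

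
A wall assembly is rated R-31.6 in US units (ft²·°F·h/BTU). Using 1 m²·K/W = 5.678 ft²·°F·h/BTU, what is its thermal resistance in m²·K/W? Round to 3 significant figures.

R_SI = 31.6/5.678 = 5.565

5.57 m²·K/W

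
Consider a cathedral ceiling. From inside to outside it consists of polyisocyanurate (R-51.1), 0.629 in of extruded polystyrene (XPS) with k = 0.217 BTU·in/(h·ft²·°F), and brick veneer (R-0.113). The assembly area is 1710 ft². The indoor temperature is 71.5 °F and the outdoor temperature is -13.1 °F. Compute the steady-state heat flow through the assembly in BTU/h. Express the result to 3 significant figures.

2670 BTU/h

0.629/0.217 = 2.899
R_total = 51.1 + 2.899 + 0.113 = 54.11 ft²·°F·h/BTU
Q = A·ΔT/R = 1710 × (71.5 − (-13.1)) / 54.11 = 2673 BTU/h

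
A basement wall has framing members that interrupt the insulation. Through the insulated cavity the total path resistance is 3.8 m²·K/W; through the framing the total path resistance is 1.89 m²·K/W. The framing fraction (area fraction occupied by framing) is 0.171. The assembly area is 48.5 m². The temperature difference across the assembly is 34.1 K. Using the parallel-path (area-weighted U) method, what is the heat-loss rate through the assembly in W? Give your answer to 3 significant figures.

U_eff = 0.829/3.8 + 0.171/1.89 = 0.2182 + 0.09048 = 0.3086
R_eff = 1/U_eff = 3.24 m²·K/W
Q = 48.5 × 34.1 / 3.24 = 510.4 W

510 W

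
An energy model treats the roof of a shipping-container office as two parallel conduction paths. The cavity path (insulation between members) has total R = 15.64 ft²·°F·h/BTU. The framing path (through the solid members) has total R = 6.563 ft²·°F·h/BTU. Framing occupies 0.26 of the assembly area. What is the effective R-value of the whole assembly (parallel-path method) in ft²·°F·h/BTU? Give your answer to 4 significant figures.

U_eff = 0.74/15.64 + 0.26/6.563 = 0.047315 + 0.039616 = 0.086931
R_eff = 1/U_eff = 11.503 ft²·°F·h/BTU

11.50 ft²·°F·h/BTU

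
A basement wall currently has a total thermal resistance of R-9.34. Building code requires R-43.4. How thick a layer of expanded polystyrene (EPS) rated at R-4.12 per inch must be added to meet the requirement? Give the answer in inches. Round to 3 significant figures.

ΔR = 43.4 − 9.34 = 34.06 ft²·°F·h/BTU
L = ΔR / (R/in) = 34.06/4.12 = 8.267 in

8.27 in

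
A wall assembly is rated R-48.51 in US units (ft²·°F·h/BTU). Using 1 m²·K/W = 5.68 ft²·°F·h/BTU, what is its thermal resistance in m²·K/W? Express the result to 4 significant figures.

8.540 m²·K/W

R_SI = 48.51/5.68 = 8.5405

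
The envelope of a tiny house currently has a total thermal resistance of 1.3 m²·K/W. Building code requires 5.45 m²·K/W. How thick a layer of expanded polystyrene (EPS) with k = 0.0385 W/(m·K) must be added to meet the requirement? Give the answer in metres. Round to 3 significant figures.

0.160 m

ΔR = 5.45 − 1.3 = 4.15 m²·K/W
L = ΔR × k = 4.15 × 0.0385 = 0.1598 m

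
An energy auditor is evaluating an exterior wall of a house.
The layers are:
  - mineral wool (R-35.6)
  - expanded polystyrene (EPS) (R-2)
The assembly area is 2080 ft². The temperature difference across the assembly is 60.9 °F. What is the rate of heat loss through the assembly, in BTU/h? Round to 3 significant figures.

R_total = 35.6 + 2 = 37.6 ft²·°F·h/BTU
Q = A·ΔT/R = 2080 × 60.9 / 37.6 = 3369 BTU/h

3370 BTU/h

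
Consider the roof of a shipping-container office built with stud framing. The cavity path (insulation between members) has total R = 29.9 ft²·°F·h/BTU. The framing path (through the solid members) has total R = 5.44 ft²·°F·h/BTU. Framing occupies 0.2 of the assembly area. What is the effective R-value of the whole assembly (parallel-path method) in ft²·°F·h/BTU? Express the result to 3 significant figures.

U_eff = 0.8/29.9 + 0.2/5.44 = 0.02676 + 0.03676 = 0.06352
R_eff = 1/U_eff = 15.74 ft²·°F·h/BTU

15.7 ft²·°F·h/BTU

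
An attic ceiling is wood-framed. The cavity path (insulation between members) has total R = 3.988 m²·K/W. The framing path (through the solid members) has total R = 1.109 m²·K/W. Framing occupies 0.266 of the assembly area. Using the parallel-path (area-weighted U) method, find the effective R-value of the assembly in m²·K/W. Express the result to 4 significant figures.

U_eff = 0.734/3.988 + 0.266/1.109 = 0.18405 + 0.23986 = 0.42391
R_eff = 1/U_eff = 2.359 m²·K/W

2.359 m²·K/W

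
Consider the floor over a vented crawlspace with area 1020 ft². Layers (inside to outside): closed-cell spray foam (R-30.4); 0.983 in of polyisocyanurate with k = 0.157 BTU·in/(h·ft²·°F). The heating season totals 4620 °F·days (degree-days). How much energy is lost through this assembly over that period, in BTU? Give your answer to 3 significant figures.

0.983/0.157 = 6.261
R_total = 30.4 + 6.261 = 36.66 ft²·°F·h/BTU
E = A × HDD × 24 / R = 1020 × 4620 × 24 / 36.66 = 3085000 BTU

3080000 BTU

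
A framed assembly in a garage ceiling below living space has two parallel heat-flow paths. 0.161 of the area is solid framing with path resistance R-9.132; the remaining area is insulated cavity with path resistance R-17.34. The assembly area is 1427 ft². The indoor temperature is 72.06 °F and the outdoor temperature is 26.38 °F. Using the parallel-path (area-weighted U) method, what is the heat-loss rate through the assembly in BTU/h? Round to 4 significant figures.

4303 BTU/h

U_eff = 0.839/17.34 + 0.161/9.132 = 0.048385 + 0.01763 = 0.066016
R_eff = 1/U_eff = 15.148 ft²·°F·h/BTU
Q = 1427 × (72.06 − 26.38) / 15.148 = 4303.2 BTU/h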